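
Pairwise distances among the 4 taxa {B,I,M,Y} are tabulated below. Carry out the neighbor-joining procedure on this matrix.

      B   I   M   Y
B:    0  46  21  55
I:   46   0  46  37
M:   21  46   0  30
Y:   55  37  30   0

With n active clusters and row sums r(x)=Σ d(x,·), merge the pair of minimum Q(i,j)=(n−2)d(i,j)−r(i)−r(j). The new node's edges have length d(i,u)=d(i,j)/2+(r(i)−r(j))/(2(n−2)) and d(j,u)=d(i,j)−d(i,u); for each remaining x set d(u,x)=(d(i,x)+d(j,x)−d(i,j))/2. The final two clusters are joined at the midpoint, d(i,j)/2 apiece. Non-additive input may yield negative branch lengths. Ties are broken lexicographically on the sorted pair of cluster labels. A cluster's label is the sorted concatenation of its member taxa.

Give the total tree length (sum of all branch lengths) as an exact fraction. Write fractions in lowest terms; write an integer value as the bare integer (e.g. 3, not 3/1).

293/4

step 1: merge (B,M) at d=21, Q=-177; branch lengths B→67/4, M→17/4; new cluster BM
  updated: d(BM,I)=71/2, d(BM,Y)=32
step 2: merge (BM,I) at d=71/2, Q=-209/2; branch lengths BM→61/4, I→81/4; new cluster BIM
  updated: d(BIM,Y)=67/4
step 3: merge (BIM,Y) at d=67/4; branch lengths BIM→67/8, Y→67/8; new cluster BIMY
final tree: (((B:67/4,M:17/4):61/4,I:81/4):67/8,Y:67/8)
total length: 293/4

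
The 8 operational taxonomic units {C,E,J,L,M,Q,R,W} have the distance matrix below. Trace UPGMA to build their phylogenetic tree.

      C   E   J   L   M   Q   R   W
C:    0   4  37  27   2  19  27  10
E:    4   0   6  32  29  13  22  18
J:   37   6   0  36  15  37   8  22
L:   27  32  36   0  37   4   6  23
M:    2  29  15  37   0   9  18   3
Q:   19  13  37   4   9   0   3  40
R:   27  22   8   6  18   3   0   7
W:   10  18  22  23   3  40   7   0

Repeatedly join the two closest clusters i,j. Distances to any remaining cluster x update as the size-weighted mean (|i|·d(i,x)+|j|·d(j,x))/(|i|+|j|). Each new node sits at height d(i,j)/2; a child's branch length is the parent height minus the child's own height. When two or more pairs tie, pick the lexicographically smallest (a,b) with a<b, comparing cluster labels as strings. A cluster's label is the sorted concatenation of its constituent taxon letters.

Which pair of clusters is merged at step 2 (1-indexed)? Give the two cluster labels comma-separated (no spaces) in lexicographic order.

Q,R

1. join C+M (d=2) ⇒ CM; edges |C|=1, |M|=1
  updated: d(CM,E)=33/2, d(CM,J)=26, d(CM,L)=32, d(CM,Q)=14, d(CM,R)=45/2, d(CM,W)=13/2
2. join Q+R (d=3) ⇒ QR; edges |Q|=3/2, |R|=3/2
  updated: d(CM,QR)=73/4, d(E,QR)=35/2, d(J,QR)=45/2, d(L,QR)=5, d(QR,W)=47/2
3. join L+QR (d=5) ⇒ LQR; edges |L|=5/2, |QR|=1
  updated: d(CM,LQR)=137/6, d(E,LQR)=67/3, d(J,LQR)=27, d(LQR,W)=70/3
4. join E+J (d=6) ⇒ EJ; edges |E|=3, |J|=3
  updated: d(CM,EJ)=85/4, d(EJ,LQR)=74/3, d(EJ,W)=20
5. join CM+W (d=13/2) ⇒ CMW; edges |CM|=9/4, |W|=13/4
  updated: d(CMW,EJ)=125/6, d(CMW,LQR)=23
6. join CMW+EJ (d=125/6) ⇒ CEJMW; edges |CMW|=43/6, |EJ|=89/12
  updated: d(CEJMW,LQR)=71/3
7. join CEJMW+LQR (d=71/3) ⇒ CEJLMQRW; edges |CEJMW|=17/12, |LQR|=28/3
final tree: ((((C:1,M:1):9/4,W:13/4):43/6,(E:3,J:3):89/12):17/12,(L:5/2,(Q:3/2,R:3/2):1):28/3)
total length: 136/3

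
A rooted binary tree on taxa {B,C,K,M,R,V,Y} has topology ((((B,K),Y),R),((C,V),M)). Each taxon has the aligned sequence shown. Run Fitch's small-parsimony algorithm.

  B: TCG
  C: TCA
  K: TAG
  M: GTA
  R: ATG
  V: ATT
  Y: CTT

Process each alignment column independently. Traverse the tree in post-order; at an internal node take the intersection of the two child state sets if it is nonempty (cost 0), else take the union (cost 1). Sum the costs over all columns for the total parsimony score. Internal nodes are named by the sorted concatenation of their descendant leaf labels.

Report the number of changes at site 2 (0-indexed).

3

[col 0] BK: children B:{T}, K:{T} ∩→ {T}; cost 0
[col 0] BKY: children BK:{T}, Y:{C} ∪→ {C,T}; cost 1
[col 0] BKRY: children BKY:{C,T}, R:{A} ∪→ {A,C,T}; cost 1
[col 0] CV: children C:{T}, V:{A} ∪→ {A,T}; cost 1
[col 0] CMV: children CV:{A,T}, M:{G} ∪→ {A,G,T}; cost 1
[col 0] BCKMRVY: children BKRY:{A,C,T}, CMV:{A,G,T} ∩→ {A,T}; cost 0
[col 1] BK: children B:{C}, K:{A} ∪→ {A,C}; cost 1
[col 1] BKY: children BK:{A,C}, Y:{T} ∪→ {A,C,T}; cost 1
[col 1] BKRY: children BKY:{A,C,T}, R:{T} ∩→ {T}; cost 0
[col 1] CV: children C:{C}, V:{T} ∪→ {C,T}; cost 1
[col 1] CMV: children CV:{C,T}, M:{T} ∩→ {T}; cost 0
[col 1] BCKMRVY: children BKRY:{T}, CMV:{T} ∩→ {T}; cost 0
[col 2] BK: children B:{G}, K:{G} ∩→ {G}; cost 0
[col 2] BKY: children BK:{G}, Y:{T} ∪→ {G,T}; cost 1
[col 2] BKRY: children BKY:{G,T}, R:{G} ∩→ {G}; cost 0
[col 2] CV: children C:{A}, V:{T} ∪→ {A,T}; cost 1
[col 2] CMV: children CV:{A,T}, M:{A} ∩→ {A}; cost 0
[col 2] BCKMRVY: children BKRY:{G}, CMV:{A} ∪→ {A,G}; cost 1
per-site changes: [4, 3, 3]; total = 10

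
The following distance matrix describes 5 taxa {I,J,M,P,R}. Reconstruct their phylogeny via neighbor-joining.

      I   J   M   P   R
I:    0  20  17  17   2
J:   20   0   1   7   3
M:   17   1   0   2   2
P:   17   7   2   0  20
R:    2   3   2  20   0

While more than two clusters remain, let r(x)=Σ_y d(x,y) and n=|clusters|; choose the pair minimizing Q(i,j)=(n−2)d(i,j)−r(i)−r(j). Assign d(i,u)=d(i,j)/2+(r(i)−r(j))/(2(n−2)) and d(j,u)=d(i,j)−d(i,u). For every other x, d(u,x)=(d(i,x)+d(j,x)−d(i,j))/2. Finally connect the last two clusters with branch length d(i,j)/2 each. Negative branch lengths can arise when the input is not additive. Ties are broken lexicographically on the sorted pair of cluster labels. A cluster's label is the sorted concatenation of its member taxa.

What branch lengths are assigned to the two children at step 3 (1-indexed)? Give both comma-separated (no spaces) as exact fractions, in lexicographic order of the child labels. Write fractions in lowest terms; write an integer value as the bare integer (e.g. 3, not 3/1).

1. join I+R (d=2, Q=-77) ⇒ IR; edges |I|=35/6, |R|=-23/6
  updated: d(IR,J)=21/2, d(IR,M)=17/2, d(IR,P)=35/2
2. join IR+J (d=21/2, Q=-34) ⇒ IJR; edges |IR|=39/4, |J|=3/4
  updated: d(IJR,M)=-1/2, d(IJR,P)=7
3. join IJR+M (d=-1/2, Q=-17/2) ⇒ IJMR; edges |IJR|=9/4, |M|=-11/4
  updated: d(IJMR,P)=19/4
4. join IJMR+P (d=19/4) ⇒ IJMPR; edges |IJMR|=19/8, |P|=19/8
final tree: ((((I:35/6,R:-23/6):39/4,J:3/4):9/4,M:-11/4):19/8,P:19/8)
total length: 67/4

9/4,-11/4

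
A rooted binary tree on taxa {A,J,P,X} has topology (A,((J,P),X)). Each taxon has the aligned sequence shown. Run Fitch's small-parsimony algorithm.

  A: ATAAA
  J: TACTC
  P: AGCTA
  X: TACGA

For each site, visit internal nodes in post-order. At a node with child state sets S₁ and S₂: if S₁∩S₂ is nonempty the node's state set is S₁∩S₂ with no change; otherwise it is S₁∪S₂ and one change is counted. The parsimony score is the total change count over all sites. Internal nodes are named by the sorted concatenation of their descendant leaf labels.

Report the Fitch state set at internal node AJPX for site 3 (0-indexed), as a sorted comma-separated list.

A,G,T

JP@0: {T} ∪ {A} = {A,T} (union, +1)
JPX@0: {A,T} ∩ {T} = {T} (intersection, +0)
AJPX@0: {A} ∪ {T} = {A,T} (union, +1)
JP@1: {A} ∪ {G} = {A,G} (union, +1)
JPX@1: {A,G} ∩ {A} = {A} (intersection, +0)
AJPX@1: {T} ∪ {A} = {A,T} (union, +1)
JP@2: {C} ∩ {C} = {C} (intersection, +0)
JPX@2: {C} ∩ {C} = {C} (intersection, +0)
AJPX@2: {A} ∪ {C} = {A,C} (union, +1)
JP@3: {T} ∩ {T} = {T} (intersection, +0)
JPX@3: {T} ∪ {G} = {G,T} (union, +1)
AJPX@3: {A} ∪ {G,T} = {A,G,T} (union, +1)
JP@4: {C} ∪ {A} = {A,C} (union, +1)
JPX@4: {A,C} ∩ {A} = {A} (intersection, +0)
AJPX@4: {A} ∩ {A} = {A} (intersection, +0)
per-site changes: [2, 2, 1, 2, 1]; total = 8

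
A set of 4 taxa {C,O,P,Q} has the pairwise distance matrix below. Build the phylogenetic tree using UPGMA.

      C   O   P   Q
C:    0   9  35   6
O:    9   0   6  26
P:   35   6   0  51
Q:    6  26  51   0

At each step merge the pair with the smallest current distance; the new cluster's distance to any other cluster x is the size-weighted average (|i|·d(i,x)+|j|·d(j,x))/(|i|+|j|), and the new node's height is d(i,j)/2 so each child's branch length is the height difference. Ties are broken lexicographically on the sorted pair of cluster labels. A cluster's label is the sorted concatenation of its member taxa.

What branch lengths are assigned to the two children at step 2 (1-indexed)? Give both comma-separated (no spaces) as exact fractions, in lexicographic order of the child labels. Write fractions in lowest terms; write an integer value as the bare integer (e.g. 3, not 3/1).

1. join C+Q (d=6) ⇒ CQ; edges |C|=3, |Q|=3
  updated: d(CQ,O)=35/2, d(CQ,P)=43
2. join O+P (d=6) ⇒ OP; edges |O|=3, |P|=3
  updated: d(CQ,OP)=121/4
3. join CQ+OP (d=121/4) ⇒ COPQ; edges |CQ|=97/8, |OP|=97/8
final tree: ((C:3,Q:3):97/8,(O:3,P:3):97/8)
total length: 145/4

3,3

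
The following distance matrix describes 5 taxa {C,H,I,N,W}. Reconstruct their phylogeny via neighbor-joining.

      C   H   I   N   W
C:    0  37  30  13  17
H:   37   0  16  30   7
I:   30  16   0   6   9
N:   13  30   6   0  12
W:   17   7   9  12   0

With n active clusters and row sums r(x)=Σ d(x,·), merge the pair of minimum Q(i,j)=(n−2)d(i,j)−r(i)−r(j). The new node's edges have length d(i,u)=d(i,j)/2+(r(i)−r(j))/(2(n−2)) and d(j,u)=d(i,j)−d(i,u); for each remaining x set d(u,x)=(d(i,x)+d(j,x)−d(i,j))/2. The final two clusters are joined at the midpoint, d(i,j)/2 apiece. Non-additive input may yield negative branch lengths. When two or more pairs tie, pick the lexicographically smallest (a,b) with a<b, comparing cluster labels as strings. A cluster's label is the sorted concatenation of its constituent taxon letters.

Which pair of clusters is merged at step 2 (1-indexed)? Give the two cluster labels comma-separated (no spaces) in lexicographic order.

iteration 1: select C,N (d=13, Q=-119); attach at lengths (25/2, 1/2); label the merged cluster CN
  updated: d(CN,H)=27, d(CN,I)=23/2, d(CN,W)=8
iteration 2: select CN,I (d=23/2, Q=-60); attach at lengths (33/4, 13/4); label the merged cluster CIN
  updated: d(CIN,H)=63/4, d(CIN,W)=11/4
iteration 3: select CIN,H (d=63/4, Q=-51/2); attach at lengths (23/4, 10); label the merged cluster CHIN
  updated: d(CHIN,W)=-3
iteration 4: select CHIN,W (d=-3); attach at lengths (-3/2, -3/2); label the merged cluster CHINW
final tree: ((((C:25/2,N:1/2):33/4,I:13/4):23/4,H:10):-3/2,W:-3/2)
total length: 149/4

CN,I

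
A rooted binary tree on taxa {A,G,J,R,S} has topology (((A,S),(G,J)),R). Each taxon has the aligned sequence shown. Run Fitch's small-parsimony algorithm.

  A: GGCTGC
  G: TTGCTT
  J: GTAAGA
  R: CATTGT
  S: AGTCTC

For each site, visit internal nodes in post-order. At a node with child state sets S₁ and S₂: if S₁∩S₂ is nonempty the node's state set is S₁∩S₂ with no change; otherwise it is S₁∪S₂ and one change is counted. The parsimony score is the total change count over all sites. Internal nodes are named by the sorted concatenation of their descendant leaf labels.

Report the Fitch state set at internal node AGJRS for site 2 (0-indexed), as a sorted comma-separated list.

T

[col 0] AS: children A:{G}, S:{A} ∪→ {A,G}; cost 1
[col 0] GJ: children G:{T}, J:{G} ∪→ {G,T}; cost 1
[col 0] AGJS: children AS:{A,G}, GJ:{G,T} ∩→ {G}; cost 0
[col 0] AGJRS: children AGJS:{G}, R:{C} ∪→ {C,G}; cost 1
[col 1] AS: children A:{G}, S:{G} ∩→ {G}; cost 0
[col 1] GJ: children G:{T}, J:{T} ∩→ {T}; cost 0
[col 1] AGJS: children AS:{G}, GJ:{T} ∪→ {G,T}; cost 1
[col 1] AGJRS: children AGJS:{G,T}, R:{A} ∪→ {A,G,T}; cost 1
[col 2] AS: children A:{C}, S:{T} ∪→ {C,T}; cost 1
[col 2] GJ: children G:{G}, J:{A} ∪→ {A,G}; cost 1
[col 2] AGJS: children AS:{C,T}, GJ:{A,G} ∪→ {A,C,G,T}; cost 1
[col 2] AGJRS: children AGJS:{A,C,G,T}, R:{T} ∩→ {T}; cost 0
[col 3] AS: children A:{T}, S:{C} ∪→ {C,T}; cost 1
[col 3] GJ: children G:{C}, J:{A} ∪→ {A,C}; cost 1
[col 3] AGJS: children AS:{C,T}, GJ:{A,C} ∩→ {C}; cost 0
[col 3] AGJRS: children AGJS:{C}, R:{T} ∪→ {C,T}; cost 1
[col 4] AS: children A:{G}, S:{T} ∪→ {G,T}; cost 1
[col 4] GJ: children G:{T}, J:{G} ∪→ {G,T}; cost 1
[col 4] AGJS: children AS:{G,T}, GJ:{G,T} ∩→ {G,T}; cost 0
[col 4] AGJRS: children AGJS:{G,T}, R:{G} ∩→ {G}; cost 0
[col 5] AS: children A:{C}, S:{C} ∩→ {C}; cost 0
[col 5] GJ: children G:{T}, J:{A} ∪→ {A,T}; cost 1
[col 5] AGJS: children AS:{C}, GJ:{A,T} ∪→ {A,C,T}; cost 1
[col 5] AGJRS: children AGJS:{A,C,T}, R:{T} ∩→ {T}; cost 0
per-site changes: [3, 2, 3, 3, 2, 2]; total = 15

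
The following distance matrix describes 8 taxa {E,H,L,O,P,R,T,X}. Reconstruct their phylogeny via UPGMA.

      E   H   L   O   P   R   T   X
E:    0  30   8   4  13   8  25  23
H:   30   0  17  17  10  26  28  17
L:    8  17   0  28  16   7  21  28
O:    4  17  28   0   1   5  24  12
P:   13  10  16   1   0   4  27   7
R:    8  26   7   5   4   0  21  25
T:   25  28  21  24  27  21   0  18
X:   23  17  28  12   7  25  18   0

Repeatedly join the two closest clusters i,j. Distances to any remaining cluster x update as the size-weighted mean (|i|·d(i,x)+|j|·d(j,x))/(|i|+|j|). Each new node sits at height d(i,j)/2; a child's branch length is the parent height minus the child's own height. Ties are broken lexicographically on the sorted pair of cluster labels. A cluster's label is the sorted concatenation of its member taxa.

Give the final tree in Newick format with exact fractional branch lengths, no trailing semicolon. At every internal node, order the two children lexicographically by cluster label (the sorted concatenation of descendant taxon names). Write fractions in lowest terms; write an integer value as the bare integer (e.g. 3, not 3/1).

1. join O+P (d=1) ⇒ OP; edges |O|=1/2, |P|=1/2
  updated: d(E,OP)=17/2, d(H,OP)=27/2, d(L,OP)=22, d(OP,R)=9/2, d(OP,T)=51/2, d(OP,X)=19/2
2. join OP+R (d=9/2) ⇒ OPR; edges |OP|=7/4, |R|=9/4
  updated: d(E,OPR)=25/3, d(H,OPR)=53/3, d(L,OPR)=17, d(OPR,T)=24, d(OPR,X)=44/3
3. join E+L (d=8) ⇒ EL; edges |E|=4, |L|=4
  updated: d(EL,H)=47/2, d(EL,OPR)=38/3, d(EL,T)=23, d(EL,X)=51/2
4. join EL+OPR (d=38/3) ⇒ ELOPR; edges |EL|=7/3, |OPR|=49/12
  updated: d(ELOPR,H)=20, d(ELOPR,T)=118/5, d(ELOPR,X)=19
5. join H+X (d=17) ⇒ HX; edges |H|=17/2, |X|=17/2
  updated: d(ELOPR,HX)=39/2, d(HX,T)=23
6. join ELOPR+HX (d=39/2) ⇒ EHLOPRX; edges |ELOPR|=41/12, |HX|=5/4
  updated: d(EHLOPRX,T)=164/7
7. join EHLOPRX+T (d=164/7) ⇒ EHLOPRTX; edges |EHLOPRX|=55/28, |T|=82/7
final tree: ((((E:4,L:4):7/3,((O:1/2,P:1/2):7/4,R:9/4):49/12):41/12,(H:17/2,X:17/2):5/4):55/28,T:82/7)
total length: 1150/21

((((E:4,L:4):7/3,((O:1/2,P:1/2):7/4,R:9/4):49/12):41/12,(H:17/2,X:17/2):5/4):55/28,T:82/7)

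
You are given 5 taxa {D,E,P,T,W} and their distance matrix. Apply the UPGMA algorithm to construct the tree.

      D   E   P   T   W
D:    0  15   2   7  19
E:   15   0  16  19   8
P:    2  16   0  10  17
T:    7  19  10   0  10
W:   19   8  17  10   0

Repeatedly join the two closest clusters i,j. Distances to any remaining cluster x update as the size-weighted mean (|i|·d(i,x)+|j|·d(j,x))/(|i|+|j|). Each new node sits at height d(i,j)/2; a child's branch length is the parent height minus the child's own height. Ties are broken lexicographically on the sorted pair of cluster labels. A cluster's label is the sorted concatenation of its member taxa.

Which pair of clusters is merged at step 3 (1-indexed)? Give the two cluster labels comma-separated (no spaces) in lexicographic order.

iteration 1: select D,P (d=2); attach at lengths (1, 1); label the merged cluster DP
  updated: d(DP,E)=31/2, d(DP,T)=17/2, d(DP,W)=18
iteration 2: select E,W (d=8); attach at lengths (4, 4); label the merged cluster EW
  updated: d(DP,EW)=67/4, d(EW,T)=29/2
iteration 3: select DP,T (d=17/2); attach at lengths (13/4, 17/4); label the merged cluster DPT
  updated: d(DPT,EW)=16
iteration 4: select DPT,EW (d=16); attach at lengths (15/4, 4); label the merged cluster DEPTW
final tree: (((D:1,P:1):13/4,T:17/4):15/4,(E:4,W:4):4)
total length: 101/4

DP,T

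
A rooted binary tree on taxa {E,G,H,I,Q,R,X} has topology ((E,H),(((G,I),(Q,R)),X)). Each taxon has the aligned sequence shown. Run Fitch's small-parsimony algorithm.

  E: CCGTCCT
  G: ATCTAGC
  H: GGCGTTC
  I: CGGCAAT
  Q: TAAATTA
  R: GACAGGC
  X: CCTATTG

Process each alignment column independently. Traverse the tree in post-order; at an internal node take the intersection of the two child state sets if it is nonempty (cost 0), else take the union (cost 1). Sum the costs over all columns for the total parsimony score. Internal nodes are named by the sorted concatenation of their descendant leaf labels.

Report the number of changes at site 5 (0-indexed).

4

EH@0: {C} ∪ {G} = {C,G} (union, +1)
GI@0: {A} ∪ {C} = {A,C} (union, +1)
QR@0: {T} ∪ {G} = {G,T} (union, +1)
GIQR@0: {A,C} ∪ {G,T} = {A,C,G,T} (union, +1)
GIQRX@0: {A,C,G,T} ∩ {C} = {C} (intersection, +0)
EGHIQRX@0: {C,G} ∩ {C} = {C} (intersection, +0)
EH@1: {C} ∪ {G} = {C,G} (union, +1)
GI@1: {T} ∪ {G} = {G,T} (union, +1)
QR@1: {A} ∩ {A} = {A} (intersection, +0)
GIQR@1: {G,T} ∪ {A} = {A,G,T} (union, +1)
GIQRX@1: {A,G,T} ∪ {C} = {A,C,G,T} (union, +1)
EGHIQRX@1: {C,G} ∩ {A,C,G,T} = {C,G} (intersection, +0)
EH@2: {G} ∪ {C} = {C,G} (union, +1)
GI@2: {C} ∪ {G} = {C,G} (union, +1)
QR@2: {A} ∪ {C} = {A,C} (union, +1)
GIQR@2: {C,G} ∩ {A,C} = {C} (intersection, +0)
GIQRX@2: {C} ∪ {T} = {C,T} (union, +1)
EGHIQRX@2: {C,G} ∩ {C,T} = {C} (intersection, +0)
EH@3: {T} ∪ {G} = {G,T} (union, +1)
GI@3: {T} ∪ {C} = {C,T} (union, +1)
QR@3: {A} ∩ {A} = {A} (intersection, +0)
GIQR@3: {C,T} ∪ {A} = {A,C,T} (union, +1)
GIQRX@3: {A,C,T} ∩ {A} = {A} (intersection, +0)
EGHIQRX@3: {G,T} ∪ {A} = {A,G,T} (union, +1)
EH@4: {C} ∪ {T} = {C,T} (union, +1)
GI@4: {A} ∩ {A} = {A} (intersection, +0)
QR@4: {T} ∪ {G} = {G,T} (union, +1)
GIQR@4: {A} ∪ {G,T} = {A,G,T} (union, +1)
GIQRX@4: {A,G,T} ∩ {T} = {T} (intersection, +0)
EGHIQRX@4: {C,T} ∩ {T} = {T} (intersection, +0)
EH@5: {C} ∪ {T} = {C,T} (union, +1)
GI@5: {G} ∪ {A} = {A,G} (union, +1)
QR@5: {T} ∪ {G} = {G,T} (union, +1)
GIQR@5: {A,G} ∩ {G,T} = {G} (intersection, +0)
GIQRX@5: {G} ∪ {T} = {G,T} (union, +1)
EGHIQRX@5: {C,T} ∩ {G,T} = {T} (intersection, +0)
EH@6: {T} ∪ {C} = {C,T} (union, +1)
GI@6: {C} ∪ {T} = {C,T} (union, +1)
QR@6: {A} ∪ {C} = {A,C} (union, +1)
GIQR@6: {C,T} ∩ {A,C} = {C} (intersection, +0)
GIQRX@6: {C} ∪ {G} = {C,G} (union, +1)
EGHIQRX@6: {C,T} ∩ {C,G} = {C} (intersection, +0)
per-site changes: [4, 4, 4, 4, 3, 4, 4]; total = 27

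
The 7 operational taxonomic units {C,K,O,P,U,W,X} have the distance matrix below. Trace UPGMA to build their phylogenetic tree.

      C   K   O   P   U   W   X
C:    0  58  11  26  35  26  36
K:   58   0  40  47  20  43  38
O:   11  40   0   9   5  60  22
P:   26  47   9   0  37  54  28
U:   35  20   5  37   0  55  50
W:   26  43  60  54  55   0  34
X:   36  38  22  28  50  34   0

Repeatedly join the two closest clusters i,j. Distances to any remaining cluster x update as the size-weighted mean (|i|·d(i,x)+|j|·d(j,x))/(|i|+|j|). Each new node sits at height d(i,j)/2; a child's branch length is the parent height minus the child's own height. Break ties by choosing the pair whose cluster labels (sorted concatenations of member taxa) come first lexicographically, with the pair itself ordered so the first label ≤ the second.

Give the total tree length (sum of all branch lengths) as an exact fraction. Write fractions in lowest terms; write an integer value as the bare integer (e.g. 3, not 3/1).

step 1: merge (O,U) at d=5; branch lengths O→5/2, U→5/2; new cluster OU
  updated: d(C,OU)=23, d(K,OU)=30, d(OU,P)=23, d(OU,W)=115/2, d(OU,X)=36
step 2: merge (C,OU) at d=23; branch lengths C→23/2, OU→9; new cluster COU
  updated: d(COU,K)=118/3, d(COU,P)=24, d(COU,W)=47, d(COU,X)=36
step 3: merge (COU,P) at d=24; branch lengths COU→1/2, P→12; new cluster COPU
  updated: d(COPU,K)=165/4, d(COPU,W)=195/4, d(COPU,X)=34
step 4: merge (COPU,X) at d=34; branch lengths COPU→5, X→17; new cluster COPUX
  updated: d(COPUX,K)=203/5, d(COPUX,W)=229/5
step 5: merge (COPUX,K) at d=203/5; branch lengths COPUX→33/10, K→203/10; new cluster CKOPUX
  updated: d(CKOPUX,W)=136/3
step 6: merge (CKOPUX,W) at d=136/3; branch lengths CKOPUX→71/30, W→68/3; new cluster CKOPUWX
final tree: (((((C:23/2,(O:5/2,U:5/2):9):1/2,P:12):5,X:17):33/10,K:203/10):71/30,W:68/3)
total length: 3259/30

3259/30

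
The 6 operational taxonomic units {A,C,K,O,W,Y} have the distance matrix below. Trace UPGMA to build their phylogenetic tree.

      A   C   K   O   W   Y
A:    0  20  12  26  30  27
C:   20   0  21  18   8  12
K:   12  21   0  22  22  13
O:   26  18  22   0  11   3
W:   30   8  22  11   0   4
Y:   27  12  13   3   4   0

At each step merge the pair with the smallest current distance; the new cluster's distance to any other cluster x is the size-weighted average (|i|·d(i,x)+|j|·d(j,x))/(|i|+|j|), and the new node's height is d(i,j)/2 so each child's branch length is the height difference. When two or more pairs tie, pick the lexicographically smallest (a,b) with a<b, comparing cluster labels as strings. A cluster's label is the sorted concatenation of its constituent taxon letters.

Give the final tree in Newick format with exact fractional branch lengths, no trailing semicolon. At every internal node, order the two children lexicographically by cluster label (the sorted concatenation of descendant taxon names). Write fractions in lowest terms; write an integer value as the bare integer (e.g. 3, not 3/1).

((A:6,K:6):85/16,(C:19/3,((O:3/2,Y:3/2):9/4,W:15/4):31/12):239/48)

1. join O+Y (d=3) ⇒ OY; edges |O|=3/2, |Y|=3/2
  updated: d(A,OY)=53/2, d(C,OY)=15, d(K,OY)=35/2, d(OY,W)=15/2
2. join OY+W (d=15/2) ⇒ OWY; edges |OY|=9/4, |W|=15/4
  updated: d(A,OWY)=83/3, d(C,OWY)=38/3, d(K,OWY)=19
3. join A+K (d=12) ⇒ AK; edges |A|=6, |K|=6
  updated: d(AK,C)=41/2, d(AK,OWY)=70/3
4. join C+OWY (d=38/3) ⇒ COWY; edges |C|=19/3, |OWY|=31/12
  updated: d(AK,COWY)=181/8
5. join AK+COWY (d=181/8) ⇒ ACKOWY; edges |AK|=85/16, |COWY|=239/48
final tree: ((A:6,K:6):85/16,(C:19/3,((O:3/2,Y:3/2):9/4,W:15/4):31/12):239/48)
total length: 965/24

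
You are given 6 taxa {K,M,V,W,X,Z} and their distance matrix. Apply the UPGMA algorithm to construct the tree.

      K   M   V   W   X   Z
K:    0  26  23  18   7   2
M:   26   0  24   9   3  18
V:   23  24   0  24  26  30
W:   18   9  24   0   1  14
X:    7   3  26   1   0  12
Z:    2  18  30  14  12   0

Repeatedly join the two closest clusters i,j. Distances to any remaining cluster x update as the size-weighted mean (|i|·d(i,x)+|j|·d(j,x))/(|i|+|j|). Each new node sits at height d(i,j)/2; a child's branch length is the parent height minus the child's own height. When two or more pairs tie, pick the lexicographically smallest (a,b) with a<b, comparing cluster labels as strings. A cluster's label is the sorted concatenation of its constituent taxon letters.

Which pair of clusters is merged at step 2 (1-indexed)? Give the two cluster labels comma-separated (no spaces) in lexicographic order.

K,Z

step 1: merge (W,X) at d=1; branch lengths W→1/2, X→1/2; new cluster WX
  updated: d(K,WX)=25/2, d(M,WX)=6, d(V,WX)=25, d(WX,Z)=13
step 2: merge (K,Z) at d=2; branch lengths K→1, Z→1; new cluster KZ
  updated: d(KZ,M)=22, d(KZ,V)=53/2, d(KZ,WX)=51/4
step 3: merge (M,WX) at d=6; branch lengths M→3, WX→5/2; new cluster MWX
  updated: d(KZ,MWX)=95/6, d(MWX,V)=74/3
step 4: merge (KZ,MWX) at d=95/6; branch lengths KZ→83/12, MWX→59/12; new cluster KMWXZ
  updated: d(KMWXZ,V)=127/5
step 5: merge (KMWXZ,V) at d=127/5; branch lengths KMWXZ→287/60, V→127/10; new cluster KMVWXZ
final tree: (((K:1,Z:1):83/12,(M:3,(W:1/2,X:1/2):5/2):59/12):287/60,V:127/10)
total length: 2269/60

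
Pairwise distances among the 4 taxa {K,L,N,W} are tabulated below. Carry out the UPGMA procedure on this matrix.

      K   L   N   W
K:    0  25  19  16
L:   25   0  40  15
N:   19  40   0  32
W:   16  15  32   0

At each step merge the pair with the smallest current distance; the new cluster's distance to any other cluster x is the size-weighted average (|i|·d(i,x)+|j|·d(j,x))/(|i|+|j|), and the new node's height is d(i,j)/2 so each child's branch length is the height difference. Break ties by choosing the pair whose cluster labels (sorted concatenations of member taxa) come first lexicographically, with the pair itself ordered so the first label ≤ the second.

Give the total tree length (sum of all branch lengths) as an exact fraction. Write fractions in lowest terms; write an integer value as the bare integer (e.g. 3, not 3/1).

1. join L+W (d=15) ⇒ LW; edges |L|=15/2, |W|=15/2
  updated: d(K,LW)=41/2, d(LW,N)=36
2. join K+N (d=19) ⇒ KN; edges |K|=19/2, |N|=19/2
  updated: d(KN,LW)=113/4
3. join KN+LW (d=113/4) ⇒ KLNW; edges |KN|=37/8, |LW|=53/8
final tree: ((K:19/2,N:19/2):37/8,(L:15/2,W:15/2):53/8)
total length: 181/4

181/4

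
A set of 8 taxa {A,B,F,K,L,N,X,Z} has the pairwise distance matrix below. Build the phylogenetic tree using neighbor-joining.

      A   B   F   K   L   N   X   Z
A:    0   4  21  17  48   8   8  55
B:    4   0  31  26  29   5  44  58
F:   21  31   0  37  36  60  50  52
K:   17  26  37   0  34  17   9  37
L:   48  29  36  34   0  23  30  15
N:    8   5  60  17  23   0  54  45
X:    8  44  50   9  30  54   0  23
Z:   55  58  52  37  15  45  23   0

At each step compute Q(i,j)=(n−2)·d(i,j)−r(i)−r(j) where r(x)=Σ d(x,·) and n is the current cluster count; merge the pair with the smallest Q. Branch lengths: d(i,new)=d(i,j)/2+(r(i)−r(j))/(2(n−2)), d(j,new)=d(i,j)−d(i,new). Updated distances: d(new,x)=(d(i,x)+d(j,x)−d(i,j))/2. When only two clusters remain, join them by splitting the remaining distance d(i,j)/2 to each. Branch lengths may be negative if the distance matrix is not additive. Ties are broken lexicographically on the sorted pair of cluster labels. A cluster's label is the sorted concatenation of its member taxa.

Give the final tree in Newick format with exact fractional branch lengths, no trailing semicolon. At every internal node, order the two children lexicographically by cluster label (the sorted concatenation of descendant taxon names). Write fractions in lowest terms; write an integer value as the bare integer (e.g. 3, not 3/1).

(((((A:-133/32,(B:1/20,N:99/20):245/32):349/48,F:1103/48):7,(L:5/3,Z:40/3):215/16):89/16,K:127/32):161/64,X:161/64)

1. join L+Z (d=15, Q=-410) ⇒ LZ; edges |L|=5/3, |Z|=40/3
  updated: d(A,LZ)=44, d(B,LZ)=36, d(F,LZ)=73/2, d(K,LZ)=28, d(LZ,N)=53/2, d(LZ,X)=19
2. join B+N (d=5, Q=-583/2) ⇒ BN; edges |B|=1/20, |N|=99/20
  updated: d(A,BN)=7/2, d(BN,F)=43, d(BN,K)=19, d(BN,LZ)=115/4, d(BN,X)=93/2
3. join A+BN (d=7/2, Q=-881/4) ⇒ ABN; edges |A|=-133/32, |BN|=245/32
  updated: d(ABN,F)=121/4, d(ABN,K)=65/4, d(ABN,LZ)=277/8, d(ABN,X)=51/2
4. join ABN+F (d=121/4, Q=-1357/8) ⇒ ABFN; edges |ABN|=349/48, |F|=1103/48
  updated: d(ABFN,K)=23/2, d(ABFN,LZ)=327/16, d(ABFN,X)=181/8
5. join ABFN+LZ (d=327/16, Q=-649/8) ⇒ ABFLNZ; edges |ABFN|=7, |LZ|=215/16
  updated: d(ABFLNZ,K)=305/32, d(ABFLNZ,X)=339/32
6. join ABFLNZ+K (d=305/32, Q=-233/8) ⇒ ABFKLNZ; edges |ABFLNZ|=89/16, |K|=127/32
  updated: d(ABFKLNZ,X)=161/32
7. join ABFKLNZ+X (d=161/32) ⇒ ABFKLNXZ; edges |ABFKLNZ|=161/64, |X|=161/64
final tree: (((((A:-133/32,(B:1/20,N:99/20):245/32):349/48,F:1103/48):7,(L:5/3,Z:40/3):215/16):89/16,K:127/32):161/64,X:161/64)
total length: 355/4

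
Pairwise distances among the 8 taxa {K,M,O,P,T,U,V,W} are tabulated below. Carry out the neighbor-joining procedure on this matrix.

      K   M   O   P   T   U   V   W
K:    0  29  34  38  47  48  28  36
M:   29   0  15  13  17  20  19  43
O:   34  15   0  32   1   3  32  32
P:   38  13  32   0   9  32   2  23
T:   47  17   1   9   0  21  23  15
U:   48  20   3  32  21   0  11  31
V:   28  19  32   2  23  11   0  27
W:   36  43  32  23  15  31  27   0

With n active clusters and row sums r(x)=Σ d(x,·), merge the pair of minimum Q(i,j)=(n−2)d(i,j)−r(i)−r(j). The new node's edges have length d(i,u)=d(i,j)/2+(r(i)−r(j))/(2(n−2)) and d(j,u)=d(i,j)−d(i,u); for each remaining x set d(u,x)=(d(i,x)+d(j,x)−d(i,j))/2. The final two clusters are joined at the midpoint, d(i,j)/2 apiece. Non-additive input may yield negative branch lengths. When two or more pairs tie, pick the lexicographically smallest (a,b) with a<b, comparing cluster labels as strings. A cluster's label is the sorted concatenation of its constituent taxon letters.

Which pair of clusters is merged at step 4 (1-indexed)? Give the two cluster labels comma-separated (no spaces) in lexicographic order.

1. join O+U (d=3, Q=-297) ⇒ OU; edges |O|=1/12, |U|=35/12
  updated: d(K,OU)=79/2, d(M,OU)=16, d(OU,P)=61/2, d(OU,T)=19/2, d(OU,V)=20, d(OU,W)=30
2. join P+V (d=2, Q=-449/2) ⇒ PV; edges |P|=13/20, |V|=27/20
  updated: d(K,PV)=32, d(M,PV)=15, d(OU,PV)=97/4, d(PV,T)=15, d(PV,W)=24
3. join T+W (d=15, Q=-383/2) ⇒ TW; edges |T|=31/16, |W|=209/16
  updated: d(K,TW)=34, d(M,TW)=45/2, d(OU,TW)=49/4, d(PV,TW)=12
4. join OU+TW (d=49/4, Q=-136) ⇒ OTUW; edges |OU|=8, |TW|=17/4
  updated: d(K,OTUW)=245/8, d(M,OTUW)=105/8, d(OTUW,PV)=12
5. join K+M (d=29, Q=-363/4) ⇒ KM; edges |K|=185/8, |M|=47/8
  updated: d(KM,OTUW)=59/8, d(KM,PV)=9
6. join KM+OTUW (d=59/8, Q=-227/8) ⇒ KMOTUW; edges |KM|=35/16, |OTUW|=83/16
  updated: d(KMOTUW,PV)=109/16
7. join KMOTUW+PV (d=109/16) ⇒ KMOPTUVW; edges |KMOTUW|=109/32, |PV|=109/32
final tree: (((K:185/8,M:47/8):35/16,((O:1/12,U:35/12):8,(T:31/16,W:209/16):17/4):83/16):109/32,(P:13/20,V:27/20):109/32)
total length: 1207/16

OU,TW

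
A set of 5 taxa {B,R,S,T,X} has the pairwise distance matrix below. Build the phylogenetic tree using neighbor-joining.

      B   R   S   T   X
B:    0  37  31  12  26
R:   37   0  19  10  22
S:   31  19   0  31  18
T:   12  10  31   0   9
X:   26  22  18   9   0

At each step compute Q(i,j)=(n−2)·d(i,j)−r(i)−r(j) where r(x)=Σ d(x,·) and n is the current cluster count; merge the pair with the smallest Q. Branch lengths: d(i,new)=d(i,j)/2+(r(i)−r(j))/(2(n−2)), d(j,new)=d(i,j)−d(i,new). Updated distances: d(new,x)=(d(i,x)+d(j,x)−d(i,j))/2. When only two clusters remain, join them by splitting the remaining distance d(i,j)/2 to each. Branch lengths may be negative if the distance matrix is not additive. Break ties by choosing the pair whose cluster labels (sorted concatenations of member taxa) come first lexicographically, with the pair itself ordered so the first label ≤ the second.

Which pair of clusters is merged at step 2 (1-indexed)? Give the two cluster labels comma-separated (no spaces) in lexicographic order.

BT,X

iteration 1: select B,T (d=12, Q=-132); attach at lengths (40/3, -4/3); label the merged cluster BT
  updated: d(BT,R)=35/2, d(BT,S)=25, d(BT,X)=23/2
iteration 2: select BT,X (d=23/2, Q=-165/2); attach at lengths (51/8, 41/8); label the merged cluster BTX
  updated: d(BTX,R)=14, d(BTX,S)=63/4
iteration 3: select BTX,R (d=14, Q=-195/4); attach at lengths (43/8, 69/8); label the merged cluster BRTX
  updated: d(BRTX,S)=83/8
iteration 4: select BRTX,S (d=83/8); attach at lengths (83/16, 83/16); label the merged cluster BRSTX
final tree: ((((B:40/3,T:-4/3):51/8,X:41/8):43/8,R:69/8):83/16,S:83/16)
total length: 383/8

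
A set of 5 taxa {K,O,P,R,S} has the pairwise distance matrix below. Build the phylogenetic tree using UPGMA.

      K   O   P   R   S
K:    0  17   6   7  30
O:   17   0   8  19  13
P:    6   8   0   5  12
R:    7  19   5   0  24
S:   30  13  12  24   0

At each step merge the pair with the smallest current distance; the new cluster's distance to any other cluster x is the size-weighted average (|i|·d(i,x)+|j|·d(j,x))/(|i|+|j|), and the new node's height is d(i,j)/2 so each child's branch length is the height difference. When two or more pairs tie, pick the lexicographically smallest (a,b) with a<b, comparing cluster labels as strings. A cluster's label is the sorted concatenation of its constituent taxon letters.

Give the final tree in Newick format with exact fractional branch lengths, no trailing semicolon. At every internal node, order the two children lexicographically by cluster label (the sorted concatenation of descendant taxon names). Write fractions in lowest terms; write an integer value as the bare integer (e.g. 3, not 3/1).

((K:13/4,(P:5/2,R:5/2):3/4):71/12,(O:13/2,S:13/2):8/3)

step 1: merge (P,R) at d=5; branch lengths P→5/2, R→5/2; new cluster PR
  updated: d(K,PR)=13/2, d(O,PR)=27/2, d(PR,S)=18
step 2: merge (K,PR) at d=13/2; branch lengths K→13/4, PR→3/4; new cluster KPR
  updated: d(KPR,O)=44/3, d(KPR,S)=22
step 3: merge (O,S) at d=13; branch lengths O→13/2, S→13/2; new cluster OS
  updated: d(KPR,OS)=55/3
step 4: merge (KPR,OS) at d=55/3; branch lengths KPR→71/12, OS→8/3; new cluster KOPRS
final tree: ((K:13/4,(P:5/2,R:5/2):3/4):71/12,(O:13/2,S:13/2):8/3)
total length: 367/12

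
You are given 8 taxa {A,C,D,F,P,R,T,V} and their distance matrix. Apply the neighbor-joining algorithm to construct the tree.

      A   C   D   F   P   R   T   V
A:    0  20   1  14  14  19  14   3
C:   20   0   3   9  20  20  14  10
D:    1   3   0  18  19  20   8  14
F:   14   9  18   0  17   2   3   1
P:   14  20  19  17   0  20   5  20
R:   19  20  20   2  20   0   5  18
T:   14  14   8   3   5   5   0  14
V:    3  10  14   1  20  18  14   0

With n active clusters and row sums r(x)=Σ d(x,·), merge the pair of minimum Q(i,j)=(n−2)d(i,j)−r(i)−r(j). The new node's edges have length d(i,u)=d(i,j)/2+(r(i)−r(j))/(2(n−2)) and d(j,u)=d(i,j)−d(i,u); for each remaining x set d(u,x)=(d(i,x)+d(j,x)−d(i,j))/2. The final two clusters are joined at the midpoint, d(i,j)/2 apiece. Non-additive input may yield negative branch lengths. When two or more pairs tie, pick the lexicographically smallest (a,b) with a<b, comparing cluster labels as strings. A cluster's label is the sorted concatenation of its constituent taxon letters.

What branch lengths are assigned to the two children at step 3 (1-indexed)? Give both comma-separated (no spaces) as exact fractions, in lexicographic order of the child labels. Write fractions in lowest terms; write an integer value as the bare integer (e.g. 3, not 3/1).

1. join A+D (d=1, Q=-162) ⇒ AD; edges |A|=2/3, |D|=1/3
  updated: d(AD,C)=11, d(AD,F)=31/2, d(AD,P)=16, d(AD,R)=19, d(AD,T)=21/2, d(AD,V)=8
2. join P+T (d=5, Q=-249/2) ⇒ PT; edges |P|=143/20, |T|=-43/20
  updated: d(AD,PT)=43/4, d(C,PT)=29/2, d(F,PT)=15/2, d(PT,R)=10, d(PT,V)=29/2
3. join F+R (d=2, Q=-96) ⇒ FR; edges |F|=-13/4, |R|=21/4
  updated: d(AD,FR)=65/4, d(C,FR)=27/2, d(FR,PT)=31/4, d(FR,V)=17/2
4. join FR+PT (d=31/4, Q=-281/4) ⇒ FPRT; edges |FR|=29/8, |PT|=33/8
  updated: d(AD,FPRT)=77/8, d(C,FPRT)=81/8, d(FPRT,V)=61/8
5. join AD+V (d=8, Q=-153/4) ⇒ ADV; edges |AD|=19/4, |V|=13/4
  updated: d(ADV,C)=13/2, d(ADV,FPRT)=37/8
6. join ADV+C (d=13/2, Q=-85/4) ⇒ ACDV; edges |ADV|=1/2, |C|=6
  updated: d(ACDV,FPRT)=33/8
7. join ACDV+FPRT (d=33/8) ⇒ ACDFPRTV; edges |ACDV|=33/16, |FPRT|=33/16
final tree: ((((A:2/3,D:1/3):19/4,V:13/4):1/2,C:6):33/16,((F:-13/4,R:21/4):29/8,(P:143/20,T:-43/20):33/8):33/16)
total length: 275/8

-13/4,21/4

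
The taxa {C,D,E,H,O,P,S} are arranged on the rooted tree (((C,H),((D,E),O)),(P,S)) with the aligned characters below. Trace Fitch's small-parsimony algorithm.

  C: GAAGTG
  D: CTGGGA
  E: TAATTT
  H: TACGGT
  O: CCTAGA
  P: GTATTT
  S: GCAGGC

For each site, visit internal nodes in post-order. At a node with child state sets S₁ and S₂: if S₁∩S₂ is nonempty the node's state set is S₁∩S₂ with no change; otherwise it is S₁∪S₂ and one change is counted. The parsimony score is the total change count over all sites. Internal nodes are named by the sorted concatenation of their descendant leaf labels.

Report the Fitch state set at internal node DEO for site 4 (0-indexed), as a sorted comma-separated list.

G

site 0, node CH: C={G} ∪ H={T} → {G,T} (+1)
site 0, node DE: D={C} ∪ E={T} → {C,T} (+1)
site 0, node DEO: DE={C,T} ∩ O={C} → {C} (+0)
site 0, node CDEHO: CH={G,T} ∪ DEO={C} → {C,G,T} (+1)
site 0, node PS: P={G} ∩ S={G} → {G} (+0)
site 0, node CDEHOPS: CDEHO={C,G,T} ∩ PS={G} → {G} (+0)
site 1, node CH: C={A} ∩ H={A} → {A} (+0)
site 1, node DE: D={T} ∪ E={A} → {A,T} (+1)
site 1, node DEO: DE={A,T} ∪ O={C} → {A,C,T} (+1)
site 1, node CDEHO: CH={A} ∩ DEO={A,C,T} → {A} (+0)
site 1, node PS: P={T} ∪ S={C} → {C,T} (+1)
site 1, node CDEHOPS: CDEHO={A} ∪ PS={C,T} → {A,C,T} (+1)
site 2, node CH: C={A} ∪ H={C} → {A,C} (+1)
site 2, node DE: D={G} ∪ E={A} → {A,G} (+1)
site 2, node DEO: DE={A,G} ∪ O={T} → {A,G,T} (+1)
site 2, node CDEHO: CH={A,C} ∩ DEO={A,G,T} → {A} (+0)
site 2, node PS: P={A} ∩ S={A} → {A} (+0)
site 2, node CDEHOPS: CDEHO={A} ∩ PS={A} → {A} (+0)
site 3, node CH: C={G} ∩ H={G} → {G} (+0)
site 3, node DE: D={G} ∪ E={T} → {G,T} (+1)
site 3, node DEO: DE={G,T} ∪ O={A} → {A,G,T} (+1)
site 3, node CDEHO: CH={G} ∩ DEO={A,G,T} → {G} (+0)
site 3, node PS: P={T} ∪ S={G} → {G,T} (+1)
site 3, node CDEHOPS: CDEHO={G} ∩ PS={G,T} → {G} (+0)
site 4, node CH: C={T} ∪ H={G} → {G,T} (+1)
site 4, node DE: D={G} ∪ E={T} → {G,T} (+1)
site 4, node DEO: DE={G,T} ∩ O={G} → {G} (+0)
site 4, node CDEHO: CH={G,T} ∩ DEO={G} → {G} (+0)
site 4, node PS: P={T} ∪ S={G} → {G,T} (+1)
site 4, node CDEHOPS: CDEHO={G} ∩ PS={G,T} → {G} (+0)
site 5, node CH: C={G} ∪ H={T} → {G,T} (+1)
site 5, node DE: D={A} ∪ E={T} → {A,T} (+1)
site 5, node DEO: DE={A,T} ∩ O={A} → {A} (+0)
site 5, node CDEHO: CH={G,T} ∪ DEO={A} → {A,G,T} (+1)
site 5, node PS: P={T} ∪ S={C} → {C,T} (+1)
site 5, node CDEHOPS: CDEHO={A,G,T} ∩ PS={C,T} → {T} (+0)
per-site changes: [3, 4, 3, 3, 3, 4]; total = 20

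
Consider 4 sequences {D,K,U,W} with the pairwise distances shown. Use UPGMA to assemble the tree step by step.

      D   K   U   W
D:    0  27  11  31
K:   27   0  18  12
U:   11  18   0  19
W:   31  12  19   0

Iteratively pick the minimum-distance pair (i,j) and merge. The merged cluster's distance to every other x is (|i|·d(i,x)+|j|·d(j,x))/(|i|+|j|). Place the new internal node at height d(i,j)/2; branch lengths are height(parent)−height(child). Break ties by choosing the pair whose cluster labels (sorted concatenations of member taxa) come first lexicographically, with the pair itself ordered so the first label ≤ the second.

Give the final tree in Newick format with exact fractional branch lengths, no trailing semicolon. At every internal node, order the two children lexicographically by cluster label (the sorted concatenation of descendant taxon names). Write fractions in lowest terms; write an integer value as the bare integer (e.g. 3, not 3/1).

((D:11/2,U:11/2):51/8,(K:6,W:6):47/8)

1. join D+U (d=11) ⇒ DU; edges |D|=11/2, |U|=11/2
  updated: d(DU,K)=45/2, d(DU,W)=25
2. join K+W (d=12) ⇒ KW; edges |K|=6, |W|=6
  updated: d(DU,KW)=95/4
3. join DU+KW (d=95/4) ⇒ DKUW; edges |DU|=51/8, |KW|=47/8
final tree: ((D:11/2,U:11/2):51/8,(K:6,W:6):47/8)
total length: 141/4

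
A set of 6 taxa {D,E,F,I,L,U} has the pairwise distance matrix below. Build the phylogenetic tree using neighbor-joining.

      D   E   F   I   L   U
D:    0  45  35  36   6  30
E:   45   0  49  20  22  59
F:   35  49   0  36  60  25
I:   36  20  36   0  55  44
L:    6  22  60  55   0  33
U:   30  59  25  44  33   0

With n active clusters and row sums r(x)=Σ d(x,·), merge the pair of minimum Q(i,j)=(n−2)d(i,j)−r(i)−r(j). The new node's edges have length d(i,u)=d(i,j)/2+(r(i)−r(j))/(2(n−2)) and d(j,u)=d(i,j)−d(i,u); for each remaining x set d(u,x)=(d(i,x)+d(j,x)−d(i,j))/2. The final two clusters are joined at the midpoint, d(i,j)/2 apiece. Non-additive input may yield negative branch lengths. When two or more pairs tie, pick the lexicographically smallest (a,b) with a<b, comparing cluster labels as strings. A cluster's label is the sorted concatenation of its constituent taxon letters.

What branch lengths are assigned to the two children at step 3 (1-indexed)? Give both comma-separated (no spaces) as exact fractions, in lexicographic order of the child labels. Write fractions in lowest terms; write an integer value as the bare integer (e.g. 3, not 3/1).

13,27/2

iteration 1: select E,I (d=20, Q=-306); attach at lengths (21/2, 19/2); label the merged cluster EI
  updated: d(D,EI)=61/2, d(EI,F)=65/2, d(EI,L)=57/2, d(EI,U)=83/2
iteration 2: select D,L (d=6, Q=-211); attach at lengths (-4/3, 22/3); label the merged cluster DL
  updated: d(DL,EI)=53/2, d(DL,F)=89/2, d(DL,U)=57/2
iteration 3: select DL,EI (d=53/2, Q=-147); attach at lengths (13, 27/2); label the merged cluster DEIL
  updated: d(DEIL,F)=101/4, d(DEIL,U)=87/4
iteration 4: select DEIL,F (d=101/4, Q=-72); attach at lengths (11, 57/4); label the merged cluster DEFIL
  updated: d(DEFIL,U)=43/4
iteration 5: select DEFIL,U (d=43/4); attach at lengths (43/8, 43/8); label the merged cluster DEFILU
final tree: ((((D:-4/3,L:22/3):13,(E:21/2,I:19/2):27/2):11,F:57/4):43/8,U:43/8)
total length: 177/2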